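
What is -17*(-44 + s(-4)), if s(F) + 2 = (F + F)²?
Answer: -306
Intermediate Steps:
s(F) = -2 + 4*F² (s(F) = -2 + (F + F)² = -2 + (2*F)² = -2 + 4*F²)
-17*(-44 + s(-4)) = -17*(-44 + (-2 + 4*(-4)²)) = -17*(-44 + (-2 + 4*16)) = -17*(-44 + (-2 + 64)) = -17*(-44 + 62) = -17*18 = -306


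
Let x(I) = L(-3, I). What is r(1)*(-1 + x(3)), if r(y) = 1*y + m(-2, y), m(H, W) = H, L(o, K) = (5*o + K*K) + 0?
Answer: 7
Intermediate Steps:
L(o, K) = K² + 5*o (L(o, K) = (5*o + K²) + 0 = (K² + 5*o) + 0 = K² + 5*o)
x(I) = -15 + I² (x(I) = I² + 5*(-3) = I² - 15 = -15 + I²)
r(y) = -2 + y (r(y) = 1*y - 2 = y - 2 = -2 + y)
r(1)*(-1 + x(3)) = (-2 + 1)*(-1 + (-15 + 3²)) = -(-1 + (-15 + 9)) = -(-1 - 6) = -1*(-7) = 7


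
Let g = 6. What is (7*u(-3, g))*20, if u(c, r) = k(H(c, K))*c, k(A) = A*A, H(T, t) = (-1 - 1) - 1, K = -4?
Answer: -3780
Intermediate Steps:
H(T, t) = -3 (H(T, t) = -2 - 1 = -3)
k(A) = A**2
u(c, r) = 9*c (u(c, r) = (-3)**2*c = 9*c)
(7*u(-3, g))*20 = (7*(9*(-3)))*20 = (7*(-27))*20 = -189*20 = -3780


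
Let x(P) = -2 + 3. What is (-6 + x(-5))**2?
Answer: 25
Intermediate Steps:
x(P) = 1
(-6 + x(-5))**2 = (-6 + 1)**2 = (-5)**2 = 25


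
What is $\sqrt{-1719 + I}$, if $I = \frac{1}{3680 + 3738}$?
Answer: $\frac{i \sqrt{94590931138}}{7418} \approx 41.461 i$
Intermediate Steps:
$I = \frac{1}{7418} \approx 0.00013481$
$\sqrt{-1719 + I} = \sqrt{-1719 + \frac{1}{7418}} = \sqrt{- \frac{12751541}{7418}} = \frac{i \sqrt{94590931138}}{7418}$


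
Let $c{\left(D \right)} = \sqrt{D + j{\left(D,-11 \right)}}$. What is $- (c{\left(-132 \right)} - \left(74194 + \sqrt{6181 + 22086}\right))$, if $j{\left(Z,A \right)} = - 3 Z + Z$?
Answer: $74194 + \sqrt{28267} - 2 \sqrt{33} \approx 74351.0$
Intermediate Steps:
$j{\left(Z,A \right)} = - 2 Z$
$c{\left(D \right)} = \sqrt{- D}$ ($c{\left(D \right)} = \sqrt{D - 2 D} = \sqrt{- D}$)
$- (c{\left(-132 \right)} - \left(74194 + \sqrt{6181 + 22086}\right)) = - (\sqrt{\left(-1\right) \left(-132\right)} - \left(74194 + \sqrt{6181 + 22086}\right)) = - (\sqrt{132} - \left(74194 + \sqrt{28267}\right)) = - (2 \sqrt{33} - \left(74194 + \sqrt{28267}\right)) = - (-74194 - \sqrt{28267} + 2 \sqrt{33}) = 74194 + \sqrt{28267} - 2 \sqrt{33}$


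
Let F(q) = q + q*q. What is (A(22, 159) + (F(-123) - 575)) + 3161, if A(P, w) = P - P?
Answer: 17592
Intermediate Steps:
F(q) = q + q**2
A(P, w) = 0
(A(22, 159) + (F(-123) - 575)) + 3161 = (0 + (-123*(1 - 123) - 575)) + 3161 = (0 + (-123*(-122) - 575)) + 3161 = (0 + (15006 - 575)) + 3161 = (0 + 14431) + 3161 = 14431 + 3161 = 17592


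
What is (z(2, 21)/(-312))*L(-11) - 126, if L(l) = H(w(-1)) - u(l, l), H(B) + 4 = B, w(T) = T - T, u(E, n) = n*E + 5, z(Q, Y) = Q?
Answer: -751/6 ≈ -125.17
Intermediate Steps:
u(E, n) = 5 + E*n (u(E, n) = E*n + 5 = 5 + E*n)
w(T) = 0
H(B) = -4 + B
L(l) = -9 - l**2 (L(l) = (-4 + 0) - (5 + l*l) = -4 - (5 + l**2) = -4 + (-5 - l**2) = -9 - l**2)
(z(2, 21)/(-312))*L(-11) - 126 = (2/(-312))*(-9 - 1*(-11)**2) - 126 = (2*(-1/312))*(-9 - 1*121) - 126 = -(-9 - 121)/156 - 126 = -1/156*(-130) - 126 = 5/6 - 126 = -751/6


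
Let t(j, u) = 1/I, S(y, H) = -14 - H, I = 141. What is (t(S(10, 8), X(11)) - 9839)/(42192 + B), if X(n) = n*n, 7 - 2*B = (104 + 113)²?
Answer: -1387298/2629791 ≈ -0.52753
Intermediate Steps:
B = -23541 (B = 7/2 - (104 + 113)²/2 = 7/2 - ½*217² = 7/2 - ½*47089 = 7/2 - 47089/2 = -23541)
X(n) = n²
t(j, u) = 1/141
(t(S(10, 8), X(11)) - 9839)/(42192 + B) = (1/141 - 9839)/(42192 - 23541) = -1387298/141/18651 = -1387298/141*1/18651 = -1387298/2629791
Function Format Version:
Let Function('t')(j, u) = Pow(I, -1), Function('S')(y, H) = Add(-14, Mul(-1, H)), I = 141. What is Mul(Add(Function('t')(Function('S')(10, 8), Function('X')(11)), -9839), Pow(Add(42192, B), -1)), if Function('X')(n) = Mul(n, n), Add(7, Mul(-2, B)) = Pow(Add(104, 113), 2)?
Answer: Rational(-1387298, 2629791) ≈ -0.52753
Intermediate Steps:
B = -23541 (B = Add(Rational(7, 2), Mul(Rational(-1, 2), Pow(Add(104, 113), 2))) = Add(Rational(7, 2), Mul(Rational(-1, 2), Pow(217, 2))) = Add(Rational(7, 2), Mul(Rational(-1, 2), 47089)) = Add(Rational(7, 2), Rational(-47089, 2)) = -23541)
Function('X')(n) = Pow(n, 2)
Function('t')(j, u) = Rational(1, 141) (Function('t')(j, u) = Pow(141, -1) = Rational(1, 141))
Mul(Add(Function('t')(Function('S')(10, 8), Function('X')(11)), -9839), Pow(Add(42192, B), -1)) = Mul(Add(Rational(1, 141), -9839), Pow(Add(42192, -23541), -1)) = Mul(Rational(-1387298, 141), Pow(18651, -1)) = Mul(Rational(-1387298, 141), Rational(1, 18651)) = Rational(-1387298, 2629791)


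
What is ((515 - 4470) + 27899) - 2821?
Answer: 21123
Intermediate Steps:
((515 - 4470) + 27899) - 2821 = (-3955 + 27899) - 2821 = 23944 - 2821 = 21123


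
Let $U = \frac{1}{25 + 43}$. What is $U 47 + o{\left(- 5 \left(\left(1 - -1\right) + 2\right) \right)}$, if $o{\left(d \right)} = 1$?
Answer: $\frac{115}{68} \approx 1.6912$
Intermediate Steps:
$U = \frac{1}{68} \approx 0.014706$
$U 47 + o{\left(- 5 \left(\left(1 - -1\right) + 2\right) \right)} = \frac{1}{68} \cdot 47 + 1 = \frac{47}{68} + 1 = \frac{115}{68}$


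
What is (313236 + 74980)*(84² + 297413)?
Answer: 118199737304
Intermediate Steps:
(313236 + 74980)*(84² + 297413) = 388216*(7056 + 297413) = 388216*304469 = 118199737304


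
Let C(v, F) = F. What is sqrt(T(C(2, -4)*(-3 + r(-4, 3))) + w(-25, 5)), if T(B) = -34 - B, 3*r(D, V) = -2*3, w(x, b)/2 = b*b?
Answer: 2*I ≈ 2.0*I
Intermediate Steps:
w(x, b) = 2*b**2 (w(x, b) = 2*(b*b) = 2*b**2)
r(D, V) = -2 (r(D, V) = (-2*3)/3 = (1/3)*(-6) = -2)
sqrt(T(C(2, -4)*(-3 + r(-4, 3))) + w(-25, 5)) = sqrt((-34 - (-4)*(-3 - 2)) + 2*5**2) = sqrt((-34 - (-4)*(-5)) + 2*25) = sqrt((-34 - 1*20) + 50) = sqrt((-34 - 20) + 50) = sqrt(-54 + 50) = sqrt(-4) = 2*I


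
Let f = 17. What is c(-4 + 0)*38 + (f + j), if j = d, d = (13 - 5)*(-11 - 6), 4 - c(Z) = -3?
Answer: 147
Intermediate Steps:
c(Z) = 7 (c(Z) = 4 - 1*(-3) = 4 + 3 = 7)
d = -136 (d = 8*(-17) = -136)
j = -136
c(-4 + 0)*38 + (f + j) = 7*38 + (17 - 136) = 266 - 119 = 147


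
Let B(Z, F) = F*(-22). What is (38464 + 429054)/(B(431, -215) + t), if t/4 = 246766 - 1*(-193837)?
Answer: 233759/883571 ≈ 0.26456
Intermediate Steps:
B(Z, F) = -22*F
t = 1762412 (t = 4*(246766 - 1*(-193837)) = 4*(246766 + 193837) = 4*440603 = 1762412)
(38464 + 429054)/(B(431, -215) + t) = (38464 + 429054)/(-22*(-215) + 1762412) = 467518/(4730 + 1762412) = 467518/1767142 = 467518*(1/1767142) = 233759/883571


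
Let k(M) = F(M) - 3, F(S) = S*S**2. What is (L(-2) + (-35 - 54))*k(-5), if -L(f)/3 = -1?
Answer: 11008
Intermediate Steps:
L(f) = 3 (L(f) = -3*(-1) = 3)
F(S) = S**3
k(M) = -3 + M**3 (k(M) = M**3 - 3 = -3 + M**3)
(L(-2) + (-35 - 54))*k(-5) = (3 + (-35 - 54))*(-3 + (-5)**3) = (3 - 89)*(-3 - 125) = -86*(-128) = 11008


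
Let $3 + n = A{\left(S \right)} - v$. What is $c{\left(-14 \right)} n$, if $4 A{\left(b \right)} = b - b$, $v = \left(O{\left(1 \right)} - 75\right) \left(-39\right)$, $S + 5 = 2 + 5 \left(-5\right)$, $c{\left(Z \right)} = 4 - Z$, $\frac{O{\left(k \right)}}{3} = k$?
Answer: $-50598$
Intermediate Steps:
$O{\left(k \right)} = 3 k$
$S = -28$ ($S = -5 + \left(2 + 5 \left(-5\right)\right) = -5 + \left(2 - 25\right) = -5 - 23 = -28$)
$v = 2808$ ($v = \left(3 \cdot 1 - 75\right) \left(-39\right) = \left(3 - 75\right) \left(-39\right) = \left(-72\right) \left(-39\right) = 2808$)
$A{\left(b \right)} = 0$ ($A{\left(b \right)} = \frac{b - b}{4} = \frac{1}{4} \cdot 0 = 0$)
$n = -2811$ ($n = -3 + \left(0 - 2808\right) = -3 - 2808 = -2811$)
$c{\left(-14 \right)} n = \left(4 - -14\right) \left(-2811\right) = \left(4 + 14\right) \left(-2811\right) = 18 \left(-2811\right) = -50598$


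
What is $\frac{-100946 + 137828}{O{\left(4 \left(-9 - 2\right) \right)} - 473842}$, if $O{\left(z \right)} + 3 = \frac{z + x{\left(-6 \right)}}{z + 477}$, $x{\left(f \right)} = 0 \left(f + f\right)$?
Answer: $- \frac{5323302}{68391643} \approx -0.077836$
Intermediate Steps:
$x{\left(f \right)} = 0$ ($x{\left(f \right)} = 0 \cdot 2 f = 0$)
$O{\left(z \right)} = -3 + \frac{z}{477 + z}$ ($O{\left(z \right)} = -3 + \frac{z + 0}{z + 477} = -3 + \frac{z}{477 + z}$)
$\frac{-100946 + 137828}{O{\left(4 \left(-9 - 2\right) \right)} - 473842} = \frac{-100946 + 137828}{\frac{-1431 - 2 \cdot 4 \left(-9 - 2\right)}{477 + 4 \left(-9 - 2\right)} - 473842} = \frac{36882}{\frac{-1431 - 2 \cdot 4 \left(-11\right)}{477 + 4 \left(-11\right)} - 473842} = \frac{36882}{\frac{-1431 - -88}{477 - 44} - 473842} = \frac{36882}{\frac{-1431 + 88}{433} - 473842} = \frac{36882}{\frac{1}{433} \left(-1343\right) - 473842} = \frac{36882}{- \frac{1343}{433} - 473842} = \frac{36882}{- \frac{205174929}{433}} = 36882 \left(- \frac{433}{205174929}\right) = - \frac{5323302}{68391643}$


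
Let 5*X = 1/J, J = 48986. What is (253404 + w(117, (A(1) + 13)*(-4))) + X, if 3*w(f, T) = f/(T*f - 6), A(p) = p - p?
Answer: 128565783173/507355 ≈ 2.5340e+5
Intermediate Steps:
A(p) = 0
w(f, T) = f/(3*(-6 + T*f)) (w(f, T) = (f/(T*f - 6))/3 = (f/(-6 + T*f))/3 = f/(3*(-6 + T*f)))
X = 1/244930 (X = (⅕)/48986 = (⅕)*(1/48986) = 1/244930 ≈ 4.0828e-6)
(253404 + w(117, (A(1) + 13)*(-4))) + X = (253404 + (⅓)*117/(-6 + ((0 + 13)*(-4))*117)) + 1/244930 = (253404 + (⅓)*117/(-6 + (13*(-4))*117)) + 1/244930 = (253404 + (⅓)*117/(-6 - 52*117)) + 1/244930 = (253404 + (⅓)*117/(-6 - 6084)) + 1/244930 = (253404 + (⅓)*117/(-6090)) + 1/244930 = (253404 + (⅓)*117*(-1/6090)) + 1/244930 = (253404 - 13/2030) + 1/244930 = 514410107/2030 + 1/244930 = 128565783173/507355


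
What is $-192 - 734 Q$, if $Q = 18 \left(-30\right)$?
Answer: $396168$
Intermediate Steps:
$Q = -540$
$-192 - 734 Q = -192 - -396360 = -192 + 396360 = 396168$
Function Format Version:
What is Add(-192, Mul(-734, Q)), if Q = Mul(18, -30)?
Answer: 396168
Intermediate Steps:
Q = -540
Add(-192, Mul(-734, Q)) = Add(-192, Mul(-734, -540)) = Add(-192, 396360) = 396168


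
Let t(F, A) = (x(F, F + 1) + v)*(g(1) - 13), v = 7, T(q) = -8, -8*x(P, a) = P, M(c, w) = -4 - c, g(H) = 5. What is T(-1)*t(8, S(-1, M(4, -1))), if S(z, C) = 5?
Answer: 384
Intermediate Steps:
x(P, a) = -P/8
t(F, A) = -56 + F (t(F, A) = (-F/8 + 7)*(5 - 13) = (7 - F/8)*(-8) = -56 + F)
T(-1)*t(8, S(-1, M(4, -1))) = -8*(-56 + 8) = -8*(-48) = 384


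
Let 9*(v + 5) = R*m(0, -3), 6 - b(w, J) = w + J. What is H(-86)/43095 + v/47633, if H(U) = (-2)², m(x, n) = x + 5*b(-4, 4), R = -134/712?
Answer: -3084043/121796152010 ≈ -2.5321e-5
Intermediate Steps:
b(w, J) = 6 - J - w (b(w, J) = 6 - (w + J) = 6 - (J + w) = 6 + (-J - w) = 6 - J - w)
R = -67/356 (R = -134*1/712 = -67/356 ≈ -0.18820)
m(x, n) = 30 + x (m(x, n) = x + 5*(6 - 1*4 - 1*(-4)) = x + 5*(6 - 4 + 4) = x + 5*6 = x + 30 = 30 + x)
H(U) = 4
v = -3005/534 (v = -5 + (-67*(30 + 0)/356)/9 = -5 + (-67/356*30)/9 = -5 + (⅑)*(-1005/178) = -5 - 335/534 = -3005/534 ≈ -5.6273)
H(-86)/43095 + v/47633 = 4/43095 - 3005/534/47633 = 4*(1/43095) - 3005/534*1/47633 = 4/43095 - 3005/25436022 = -3084043/121796152010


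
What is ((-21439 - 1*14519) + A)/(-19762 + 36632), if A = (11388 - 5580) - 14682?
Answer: -22416/8435 ≈ -2.6575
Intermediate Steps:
A = -8874 (A = 5808 - 14682 = -8874)
((-21439 - 1*14519) + A)/(-19762 + 36632) = ((-21439 - 1*14519) - 8874)/(-19762 + 36632) = ((-21439 - 14519) - 8874)/16870 = (-35958 - 8874)*(1/16870) = -44832*1/16870 = -22416/8435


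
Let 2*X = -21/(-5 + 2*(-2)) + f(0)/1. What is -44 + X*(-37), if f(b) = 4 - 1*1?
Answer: -428/3 ≈ -142.67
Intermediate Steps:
f(b) = 3 (f(b) = 4 - 1 = 3)
X = 8/3 (X = (-21/(-5 + 2*(-2)) + 3/1)/2 = (-21/(-5 - 4) + 3*1)/2 = (-21/(-9) + 3)/2 = (-21*(-⅑) + 3)/2 = (7/3 + 3)/2 = (½)*(16/3) = 8/3 ≈ 2.6667)
-44 + X*(-37) = -44 + (8/3)*(-37) = -44 - 296/3 = -428/3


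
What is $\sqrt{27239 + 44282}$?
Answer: $\sqrt{71521} \approx 267.43$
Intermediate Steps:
$\sqrt{27239 + 44282} = \sqrt{71521}$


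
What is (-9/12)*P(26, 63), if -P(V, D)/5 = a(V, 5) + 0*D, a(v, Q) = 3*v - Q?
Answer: 1095/4 ≈ 273.75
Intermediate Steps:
a(v, Q) = -Q + 3*v
P(V, D) = 25 - 15*V (P(V, D) = -5*((-1*5 + 3*V) + 0*D) = -5*((-5 + 3*V) + 0) = -5*(-5 + 3*V) = 25 - 15*V)
(-9/12)*P(26, 63) = (-9/12)*(25 - 15*26) = (-9*1/12)*(25 - 390) = -¾*(-365) = 1095/4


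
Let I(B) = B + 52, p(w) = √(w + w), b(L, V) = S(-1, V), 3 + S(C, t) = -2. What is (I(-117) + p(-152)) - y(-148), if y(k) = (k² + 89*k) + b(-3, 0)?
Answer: -8792 + 4*I*√19 ≈ -8792.0 + 17.436*I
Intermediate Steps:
S(C, t) = -5 (S(C, t) = -3 - 2 = -5)
b(L, V) = -5
p(w) = √2*√w (p(w) = √(2*w) = √2*√w)
I(B) = 52 + B
y(k) = -5 + k² + 89*k (y(k) = (k² + 89*k) - 5 = -5 + k² + 89*k)
(I(-117) + p(-152)) - y(-148) = ((52 - 117) + √2*√(-152)) - (-5 + (-148)² + 89*(-148)) = (-65 + √2*(2*I*√38)) - (-5 + 21904 - 13172) = (-65 + 4*I*√19) - 1*8727 = (-65 + 4*I*√19) - 8727 = -8792 + 4*I*√19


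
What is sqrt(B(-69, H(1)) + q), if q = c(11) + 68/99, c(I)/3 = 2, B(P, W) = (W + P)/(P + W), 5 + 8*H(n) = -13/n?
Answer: sqrt(8371)/33 ≈ 2.7725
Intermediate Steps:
H(n) = -5/8 - 13/(8*n) (H(n) = -5/8 + (-13/n)/8 = -5/8 - 13/(8*n))
B(P, W) = 1 (B(P, W) = (P + W)/(P + W) = 1)
c(I) = 6 (c(I) = 3*2 = 6)
q = 662/99 (q = 6 + 68/99 = 662/99 ≈ 6.6869)
sqrt(B(-69, H(1)) + q) = sqrt(1 + 662/99) = sqrt(761/99) = sqrt(8371)/33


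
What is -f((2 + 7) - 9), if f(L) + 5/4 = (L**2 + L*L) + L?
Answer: 5/4 ≈ 1.2500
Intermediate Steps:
f(L) = -5/4 + L + 2*L**2 (f(L) = -5/4 + ((L**2 + L*L) + L) = -5/4 + ((L**2 + L**2) + L) = -5/4 + (2*L**2 + L) = -5/4 + (L + 2*L**2) = -5/4 + L + 2*L**2)
-f((2 + 7) - 9) = -(-5/4 + ((2 + 7) - 9) + 2*((2 + 7) - 9)**2) = -(-5/4 + (9 - 9) + 2*(9 - 9)**2) = -(-5/4 + 0 + 2*0**2) = -(-5/4 + 0 + 2*0) = -(-5/4 + 0 + 0) = -1*(-5/4) = 5/4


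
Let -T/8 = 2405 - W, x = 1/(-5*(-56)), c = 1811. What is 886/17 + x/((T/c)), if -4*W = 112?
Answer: 4828598333/92648640 ≈ 52.117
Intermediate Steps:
W = -28 (W = -¼*112 = -28)
x = 1/280 ≈ 0.0035714
T = -19464 (T = -8*(2405 - 1*(-28)) = -8*(2405 + 28) = -8*2433 = -19464)
886/17 + x/((T/c)) = 886/17 + 1/(280*((-19464/1811))) = 886*(1/17) + 1/(280*((-19464*1/1811))) = 886/17 + 1/(280*(-19464/1811)) = 886/17 + (1/280)*(-1811/19464) = 886/17 - 1811/5449920 = 4828598333/92648640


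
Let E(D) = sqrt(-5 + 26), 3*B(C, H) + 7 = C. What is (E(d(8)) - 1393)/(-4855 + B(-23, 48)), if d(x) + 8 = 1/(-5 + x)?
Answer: 199/695 - sqrt(21)/4865 ≈ 0.28539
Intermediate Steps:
B(C, H) = -7/3 + C/3
d(x) = -8 + 1/(-5 + x)
E(D) = sqrt(21)
(E(d(8)) - 1393)/(-4855 + B(-23, 48)) = (sqrt(21) - 1393)/(-4855 + (-7/3 + (1/3)*(-23))) = (-1393 + sqrt(21))/(-4855 + (-7/3 - 23/3)) = (-1393 + sqrt(21))/(-4855 - 10) = (-1393 + sqrt(21))/(-4865) = (-1393 + sqrt(21))*(-1/4865) = 199/695 - sqrt(21)/4865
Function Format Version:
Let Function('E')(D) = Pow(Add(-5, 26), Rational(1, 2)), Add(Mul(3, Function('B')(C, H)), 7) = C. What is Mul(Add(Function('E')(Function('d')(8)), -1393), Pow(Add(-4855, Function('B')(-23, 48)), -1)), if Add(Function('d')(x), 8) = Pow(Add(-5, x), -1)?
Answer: Add(Rational(199, 695), Mul(Rational(-1, 4865), Pow(21, Rational(1, 2)))) ≈ 0.28539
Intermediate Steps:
Function('B')(C, H) = Add(Rational(-7, 3), Mul(Rational(1, 3), C))
Function('d')(x) = Add(-8, Pow(Add(-5, x), -1))
Function('E')(D) = Pow(21, Rational(1, 2))
Mul(Add(Function('E')(Function('d')(8)), -1393), Pow(Add(-4855, Function('B')(-23, 48)), -1)) = Mul(Add(Pow(21, Rational(1, 2)), -1393), Pow(Add(-4855, Add(Rational(-7, 3), Mul(Rational(1, 3), -23))), -1)) = Mul(Add(-1393, Pow(21, Rational(1, 2))), Pow(Add(-4855, Add(Rational(-7, 3), Rational(-23, 3))), -1)) = Mul(Add(-1393, Pow(21, Rational(1, 2))), Pow(Add(-4855, -10), -1)) = Mul(Add(-1393, Pow(21, Rational(1, 2))), Pow(-4865, -1)) = Mul(Add(-1393, Pow(21, Rational(1, 2))), Rational(-1, 4865)) = Add(Rational(199, 695), Mul(Rational(-1, 4865), Pow(21, Rational(1, 2))))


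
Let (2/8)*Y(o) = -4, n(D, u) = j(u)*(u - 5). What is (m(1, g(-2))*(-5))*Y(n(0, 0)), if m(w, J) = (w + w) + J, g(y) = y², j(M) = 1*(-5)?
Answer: 480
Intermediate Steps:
j(M) = -5
n(D, u) = 25 - 5*u (n(D, u) = -5*(u - 5) = -5*(-5 + u) = 25 - 5*u)
Y(o) = -16 (Y(o) = 4*(-4) = -16)
m(w, J) = J + 2*w (m(w, J) = 2*w + J = J + 2*w)
(m(1, g(-2))*(-5))*Y(n(0, 0)) = (((-2)² + 2*1)*(-5))*(-16) = ((4 + 2)*(-5))*(-16) = (6*(-5))*(-16) = -30*(-16) = 480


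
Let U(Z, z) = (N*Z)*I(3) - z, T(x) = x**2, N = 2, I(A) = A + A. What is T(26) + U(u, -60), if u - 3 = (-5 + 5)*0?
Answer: 772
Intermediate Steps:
I(A) = 2*A
u = 3 (u = 3 + (-5 + 5)*0 = 3 + 0*0 = 3 + 0 = 3)
U(Z, z) = -z + 12*Z (U(Z, z) = (2*Z)*(2*3) - z = (2*Z)*6 - z = 12*Z - z = -z + 12*Z)
T(26) + U(u, -60) = 26**2 + (-1*(-60) + 12*3) = 676 + (60 + 36) = 676 + 96 = 772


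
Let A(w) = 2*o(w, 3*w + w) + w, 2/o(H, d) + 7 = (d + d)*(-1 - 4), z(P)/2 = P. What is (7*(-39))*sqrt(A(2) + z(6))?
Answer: -91*sqrt(105618)/29 ≈ -1019.8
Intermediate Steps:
z(P) = 2*P
o(H, d) = 2/(-7 - 10*d) (o(H, d) = 2/(-7 + (d + d)*(-1 - 4)) = 2/(-7 + (2*d)*(-5)) = 2/(-7 - 10*d))
A(w) = w - 4/(7 + 40*w) (A(w) = 2*(-2/(7 + 10*(3*w + w))) + w = 2*(-2/(7 + 10*(4*w))) + w = 2*(-2/(7 + 40*w)) + w = -4/(7 + 40*w) + w = w - 4/(7 + 40*w))
(7*(-39))*sqrt(A(2) + z(6)) = (7*(-39))*sqrt((-4 + 2*(7 + 40*2))/(7 + 40*2) + 2*6) = -273*sqrt((-4 + 2*(7 + 80))/(7 + 80) + 12) = -273*sqrt((-4 + 2*87)/87 + 12) = -273*sqrt((-4 + 174)/87 + 12) = -273*sqrt((1/87)*170 + 12) = -273*sqrt(170/87 + 12) = -91*sqrt(105618)/29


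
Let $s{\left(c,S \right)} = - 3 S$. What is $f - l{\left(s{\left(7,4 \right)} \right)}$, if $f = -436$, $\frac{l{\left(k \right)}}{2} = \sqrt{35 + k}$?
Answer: $-436 - 2 \sqrt{23} \approx -445.59$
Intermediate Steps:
$l{\left(k \right)} = 2 \sqrt{35 + k}$
$f - l{\left(s{\left(7,4 \right)} \right)} = -436 - 2 \sqrt{35 - 12} = -436 - 2 \sqrt{23}$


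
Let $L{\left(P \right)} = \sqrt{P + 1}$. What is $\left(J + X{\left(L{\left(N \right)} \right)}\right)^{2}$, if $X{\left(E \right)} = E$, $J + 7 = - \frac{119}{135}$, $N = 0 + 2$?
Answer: $\frac{1186771}{18225} - \frac{2128 \sqrt{3}}{135} \approx 37.815$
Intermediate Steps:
$N = 2$
$L{\left(P \right)} = \sqrt{1 + P}$
$J = - \frac{1064}{135}$ ($J = -7 - \frac{119}{135} = - \frac{1064}{135} \approx -7.8815$)
$\left(J + X{\left(L{\left(N \right)} \right)}\right)^{2} = \left(- \frac{1064}{135} + \sqrt{1 + 2}\right)^{2} = \left(- \frac{1064}{135} + \sqrt{3}\right)^{2}$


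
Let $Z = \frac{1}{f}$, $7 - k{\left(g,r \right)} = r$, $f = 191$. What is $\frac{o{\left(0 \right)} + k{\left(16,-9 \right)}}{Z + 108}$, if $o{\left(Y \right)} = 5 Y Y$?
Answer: $\frac{3056}{20629} \approx 0.14814$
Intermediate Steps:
$k{\left(g,r \right)} = 7 - r$
$Z = \frac{1}{191} \approx 0.0052356$
$o{\left(Y \right)} = 5 Y^{2}$
$\frac{o{\left(0 \right)} + k{\left(16,-9 \right)}}{Z + 108} = \frac{5 \cdot 0^{2} + \left(7 - -9\right)}{\frac{1}{191} + 108} = \frac{5 \cdot 0 + \left(7 + 9\right)}{\frac{20629}{191}} = \left(0 + 16\right) \frac{191}{20629} = 16 \cdot \frac{191}{20629} = \frac{3056}{20629}$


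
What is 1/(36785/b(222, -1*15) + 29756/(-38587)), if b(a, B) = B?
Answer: -115761/283973827 ≈ -0.00040765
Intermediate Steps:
1/(36785/b(222, -1*15) + 29756/(-38587)) = 1/(36785/((-1*15)) + 29756/(-38587)) = 1/(36785/(-15) + 29756*(-1/38587)) = 1/(36785*(-1/15) - 29756/38587) = 1/(-7357/3 - 29756/38587) = 1/(-283973827/115761) = -115761/283973827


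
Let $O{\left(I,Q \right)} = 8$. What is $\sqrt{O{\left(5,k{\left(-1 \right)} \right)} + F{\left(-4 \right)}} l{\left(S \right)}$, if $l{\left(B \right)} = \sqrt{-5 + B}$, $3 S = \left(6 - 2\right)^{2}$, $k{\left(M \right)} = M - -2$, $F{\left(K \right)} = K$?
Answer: $\frac{2 \sqrt{3}}{3} \approx 1.1547$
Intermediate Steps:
$k{\left(M \right)} = 2 + M$ ($k{\left(M \right)} = M + 2 = 2 + M$)
$S = \frac{16}{3}$ ($S = \frac{\left(6 - 2\right)^{2}}{3} = \frac{4^{2}}{3} = \frac{1}{3} \cdot 16 = \frac{16}{3} \approx 5.3333$)
$\sqrt{O{\left(5,k{\left(-1 \right)} \right)} + F{\left(-4 \right)}} l{\left(S \right)} = \sqrt{8 - 4} \sqrt{-5 + \frac{16}{3}} = \frac{\sqrt{4}}{\sqrt{3}} = 2 \frac{\sqrt{3}}{3} = \frac{2 \sqrt{3}}{3}$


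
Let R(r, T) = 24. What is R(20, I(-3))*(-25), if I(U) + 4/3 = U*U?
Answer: -600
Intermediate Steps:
I(U) = -4/3 + U**2 (I(U) = -4/3 + U*U = -4/3 + U**2)
R(20, I(-3))*(-25) = 24*(-25) = -600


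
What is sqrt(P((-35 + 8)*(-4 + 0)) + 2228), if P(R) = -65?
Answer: sqrt(2163) ≈ 46.508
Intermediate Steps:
sqrt(P((-35 + 8)*(-4 + 0)) + 2228) = sqrt(-65 + 2228) = sqrt(2163)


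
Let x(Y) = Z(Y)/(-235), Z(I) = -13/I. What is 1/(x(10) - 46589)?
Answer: -2350/109484137 ≈ -2.1464e-5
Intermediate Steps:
x(Y) = 13/(235*Y) (x(Y) = -13/Y/(-235) = -13/Y*(-1/235) = 13/(235*Y))
1/(x(10) - 46589) = 1/((13/235)/10 - 46589) = 1/((13/235)*(1/10) - 46589) = 1/(13/2350 - 46589) = 1/(-109484137/2350) = -2350/109484137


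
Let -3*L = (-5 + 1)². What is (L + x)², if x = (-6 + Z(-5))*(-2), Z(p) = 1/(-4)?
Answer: 1849/36 ≈ 51.361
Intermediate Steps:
Z(p) = -¼ (Z(p) = 1*(-¼) = -¼)
x = 25/2 (x = (-6 - ¼)*(-2) = -25/4*(-2) = 25/2 ≈ 12.500)
L = -16/3 (L = -(-5 + 1)²/3 = -⅓*(-4)² = -⅓*16 = -16/3 ≈ -5.3333)
(L + x)² = (-16/3 + 25/2)² = (43/6)² = 1849/36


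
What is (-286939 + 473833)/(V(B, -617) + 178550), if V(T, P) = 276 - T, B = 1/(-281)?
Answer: 52517214/50250107 ≈ 1.0451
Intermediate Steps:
B = -1/281 ≈ -0.0035587
(-286939 + 473833)/(V(B, -617) + 178550) = (-286939 + 473833)/((276 - 1*(-1/281)) + 178550) = 186894/((276 + 1/281) + 178550) = 186894/(77557/281 + 178550) = 186894/(50250107/281) = 186894*(281/50250107) = 52517214/50250107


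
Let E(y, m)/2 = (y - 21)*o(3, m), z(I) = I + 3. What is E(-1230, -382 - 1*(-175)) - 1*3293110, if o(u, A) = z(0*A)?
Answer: -3300616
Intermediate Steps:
z(I) = 3 + I
o(u, A) = 3 (o(u, A) = 3 + 0*A = 3 + 0 = 3)
E(y, m) = -126 + 6*y (E(y, m) = 2*((y - 21)*3) = 2*((-21 + y)*3) = 2*(-63 + 3*y) = -126 + 6*y)
E(-1230, -382 - 1*(-175)) - 1*3293110 = (-126 + 6*(-1230)) - 1*3293110 = (-126 - 7380) - 3293110 = -7506 - 3293110 = -3300616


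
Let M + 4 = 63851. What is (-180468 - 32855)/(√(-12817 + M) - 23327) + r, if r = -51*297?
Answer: -8236474690532/544097899 + 5759721*√70/544097899 ≈ -15138.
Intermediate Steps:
M = 63847 (M = -4 + 63851 = 63847)
r = -15147
(-180468 - 32855)/(√(-12817 + M) - 23327) + r = (-180468 - 32855)/(√(-12817 + 63847) - 23327) - 15147 = -213323/(√51030 - 23327) - 15147 = -213323/(27*√70 - 23327) - 15147 = -213323/(-23327 + 27*√70) - 15147 = -15147 - 213323/(-23327 + 27*√70)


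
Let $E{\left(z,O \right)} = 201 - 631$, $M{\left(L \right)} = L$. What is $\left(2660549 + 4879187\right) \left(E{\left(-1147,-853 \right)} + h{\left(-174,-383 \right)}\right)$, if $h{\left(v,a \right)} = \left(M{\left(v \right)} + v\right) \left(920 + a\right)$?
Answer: $-1412237791216$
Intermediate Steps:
$E{\left(z,O \right)} = -430$
$h{\left(v,a \right)} = 2 v \left(920 + a\right)$ ($h{\left(v,a \right)} = \left(v + v\right) \left(920 + a\right) = 2 v \left(920 + a\right)$)
$\left(2660549 + 4879187\right) \left(E{\left(-1147,-853 \right)} + h{\left(-174,-383 \right)}\right) = \left(2660549 + 4879187\right) \left(-430 + 2 \left(-174\right) \left(920 - 383\right)\right) = 7539736 \left(-430 + 2 \left(-174\right) 537\right) = 7539736 \left(-430 - 186876\right) = 7539736 \left(-187306\right) = -1412237791216$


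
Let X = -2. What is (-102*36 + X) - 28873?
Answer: -32547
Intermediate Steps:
(-102*36 + X) - 28873 = (-102*36 - 2) - 28873 = (-3672 - 2) - 28873 = -3674 - 28873 = -32547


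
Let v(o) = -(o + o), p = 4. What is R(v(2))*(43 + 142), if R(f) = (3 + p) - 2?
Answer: 925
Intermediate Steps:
v(o) = -2*o
R(f) = 5 (R(f) = (3 + 4) - 2 = 7 - 2 = 5)
R(v(2))*(43 + 142) = 5*(43 + 142) = 5*185 = 925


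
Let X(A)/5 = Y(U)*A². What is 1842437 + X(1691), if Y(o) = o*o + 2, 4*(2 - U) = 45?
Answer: 20060143397/16 ≈ 1.2538e+9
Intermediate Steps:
U = -37/4 (U = 2 - ¼*45 = 2 - 45/4 = -37/4 ≈ -9.2500)
Y(o) = 2 + o² (Y(o) = o² + 2 = 2 + o²)
X(A) = 7005*A²/16 (X(A) = 5*((2 + (-37/4)²)*A²) = 5*((2 + 1369/16)*A²) = 5*(1401*A²/16) = 7005*A²/16)
1842437 + X(1691) = 1842437 + (7005/16)*1691² = 1842437 + (7005/16)*2859481 = 1842437 + 20030664405/16 = 20060143397/16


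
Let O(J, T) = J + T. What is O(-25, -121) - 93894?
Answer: -94040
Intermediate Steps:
O(-25, -121) - 93894 = (-25 - 121) - 93894 = -146 - 93894 = -94040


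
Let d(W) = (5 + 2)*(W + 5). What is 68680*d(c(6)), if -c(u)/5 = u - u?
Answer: 2403800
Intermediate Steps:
c(u) = 0 (c(u) = -5*(u - u) = -5*0 = 0)
d(W) = 35 + 7*W (d(W) = 7*(5 + W) = 35 + 7*W)
68680*d(c(6)) = 68680*(35 + 7*0) = 68680*(35 + 0) = 68680*35 = 2403800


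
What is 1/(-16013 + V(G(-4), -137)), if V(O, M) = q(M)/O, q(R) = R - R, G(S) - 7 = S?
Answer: -1/16013 ≈ -6.2449e-5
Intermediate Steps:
G(S) = 7 + S
q(R) = 0
V(O, M) = 0 (V(O, M) = 0/O = 0)
1/(-16013 + V(G(-4), -137)) = 1/(-16013 + 0) = 1/(-16013) = -1/16013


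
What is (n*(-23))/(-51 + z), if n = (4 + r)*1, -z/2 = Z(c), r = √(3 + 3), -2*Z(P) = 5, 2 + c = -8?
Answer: 2 + √6/2 ≈ 3.2247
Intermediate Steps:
c = -10 (c = -2 - 8 = -10)
Z(P) = -5/2 (Z(P) = -½*5 = -5/2)
r = √6 ≈ 2.4495
z = 5 (z = -2*(-5/2) = 5)
n = 4 + √6 (n = (4 + √6)*1 = 4 + √6 ≈ 6.4495)
(n*(-23))/(-51 + z) = ((4 + √6)*(-23))/(-51 + 5) = (-92 - 23*√6)/(-46) = (-92 - 23*√6)*(-1/46) = 2 + √6/2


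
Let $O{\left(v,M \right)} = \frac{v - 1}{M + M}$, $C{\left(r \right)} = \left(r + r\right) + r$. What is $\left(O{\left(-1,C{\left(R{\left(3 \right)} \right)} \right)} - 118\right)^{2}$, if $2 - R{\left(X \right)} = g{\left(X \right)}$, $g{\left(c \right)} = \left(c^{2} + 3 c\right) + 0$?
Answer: $\frac{32069569}{2304} \approx 13919.0$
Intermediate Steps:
$g{\left(c \right)} = c^{2} + 3 c$
$R{\left(X \right)} = 2 - X \left(3 + X\right)$
$C{\left(r \right)} = 3 r$ ($C{\left(r \right)} = 2 r + r = 3 r$)
$O{\left(v,M \right)} = \frac{-1 + v}{2 M}$
$\left(O{\left(-1,C{\left(R{\left(3 \right)} \right)} \right)} - 118\right)^{2} = \left(\frac{-1 - 1}{2 \cdot 3 \left(2 - 3 \left(3 + 3\right)\right)} - 118\right)^{2} = \left(\frac{1}{2} \frac{1}{3 \left(2 - 3 \cdot 6\right)} \left(-2\right) - 118\right)^{2} = \left(\frac{1}{2} \frac{1}{3 \left(2 - 18\right)} \left(-2\right) - 118\right)^{2} = \left(\frac{1}{2} \frac{1}{3 \left(-16\right)} \left(-2\right) - 118\right)^{2} = \left(\frac{1}{2} \frac{1}{-48} \left(-2\right) - 118\right)^{2} = \left(\frac{1}{2} \left(- \frac{1}{48}\right) \left(-2\right) - 118\right)^{2} = \left(\frac{1}{48} - 118\right)^{2} = \left(- \frac{5663}{48}\right)^{2} = \frac{32069569}{2304}$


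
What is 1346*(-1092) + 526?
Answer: -1469306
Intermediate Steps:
1346*(-1092) + 526 = -1469832 + 526 = -1469306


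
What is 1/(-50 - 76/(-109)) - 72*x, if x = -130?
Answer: 50300531/5374 ≈ 9360.0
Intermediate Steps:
1/(-50 - 76/(-109)) - 72*x = 1/(-50 - 76/(-109)) - 72*(-130) = 1/(-50 - 76*(-1/109)) + 9360 = 1/(-50 + 76/109) + 9360 = 1/(-5374/109) + 9360 = -109/5374 + 9360 = 50300531/5374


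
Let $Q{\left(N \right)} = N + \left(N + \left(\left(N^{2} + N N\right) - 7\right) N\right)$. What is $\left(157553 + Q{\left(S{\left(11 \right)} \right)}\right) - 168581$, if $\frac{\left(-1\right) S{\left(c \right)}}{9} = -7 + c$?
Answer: $-104160$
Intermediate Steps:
$S{\left(c \right)} = 63 - 9 c$ ($S{\left(c \right)} = - 9 \left(-7 + c\right) = 63 - 9 c$)
$Q{\left(N \right)} = 2 N + N \left(-7 + 2 N^{2}\right)$ ($Q{\left(N \right)} = N + \left(N + \left(\left(N^{2} + N^{2}\right) - 7\right) N\right) = N + \left(N + \left(2 N^{2} - 7\right) N\right) = N + \left(N + \left(-7 + 2 N^{2}\right) N\right) = N + \left(N + N \left(-7 + 2 N^{2}\right)\right) = 2 N + N \left(-7 + 2 N^{2}\right)$)
$\left(157553 + Q{\left(S{\left(11 \right)} \right)}\right) - 168581 = \left(157553 + \left(63 - 99\right) \left(-5 + 2 \left(63 - 99\right)^{2}\right)\right) - 168581 = \left(157553 - 36 \left(-5 + 2 \left(-36\right)^{2}\right)\right) - 168581 = \left(157553 - 36 \left(-5 + 2 \cdot 1296\right)\right) - 168581 = \left(157553 - 36 \left(-5 + 2592\right)\right) - 168581 = \left(157553 - 93132\right) - 168581 = 64421 - 168581 = -104160$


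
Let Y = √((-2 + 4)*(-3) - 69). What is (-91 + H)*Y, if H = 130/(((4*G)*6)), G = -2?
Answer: -11245*I*√3/24 ≈ -811.54*I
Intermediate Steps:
H = -65/24 (H = 130/(((4*(-2))*6)) = 130/((-8*6)) = 130/(-48) = 130*(-1/48) = -65/24 ≈ -2.7083)
Y = 5*I*√3 (Y = √(2*(-3) - 69) = √(-6 - 69) = √(-75) = 5*I*√3 ≈ 8.6602*I)
(-91 + H)*Y = (-91 - 65/24)*(5*I*√3) = -11245*I*√3/24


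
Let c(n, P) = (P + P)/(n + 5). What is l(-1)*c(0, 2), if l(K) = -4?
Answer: -16/5 ≈ -3.2000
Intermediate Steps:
c(n, P) = 2*P/(5 + n) (c(n, P) = (2*P)/(5 + n) = 2*P/(5 + n))
l(-1)*c(0, 2) = -8*2/(5 + 0) = -8*2/5 = -4*⅘ = -16/5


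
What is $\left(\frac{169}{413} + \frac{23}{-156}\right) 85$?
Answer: $\frac{1433525}{64428} \approx 22.25$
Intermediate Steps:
$\left(\frac{169}{413} + \frac{23}{-156}\right) 85 = \left(169 \cdot \frac{1}{413} + 23 \left(- \frac{1}{156}\right)\right) 85 = \left(\frac{169}{413} - \frac{23}{156}\right) 85 = \frac{16865}{64428} \cdot 85 = \frac{1433525}{64428}$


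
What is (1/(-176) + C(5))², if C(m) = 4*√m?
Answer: 2478081/30976 - √5/22 ≈ 79.898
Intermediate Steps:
(1/(-176) + C(5))² = (1/(-176) + 4*√5)² = (-1/176 + 4*√5)²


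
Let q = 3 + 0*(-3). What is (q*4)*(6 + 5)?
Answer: 132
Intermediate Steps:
q = 3 (q = 3 + 0 = 3)
(q*4)*(6 + 5) = (3*4)*(6 + 5) = 12*11 = 132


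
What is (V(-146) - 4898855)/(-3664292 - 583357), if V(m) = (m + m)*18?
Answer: 4904111/4247649 ≈ 1.1545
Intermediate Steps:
V(m) = 36*m (V(m) = (2*m)*18 = 36*m)
(V(-146) - 4898855)/(-3664292 - 583357) = (36*(-146) - 4898855)/(-3664292 - 583357) = (-5256 - 4898855)/(-4247649) = -4904111*(-1/4247649) = 4904111/4247649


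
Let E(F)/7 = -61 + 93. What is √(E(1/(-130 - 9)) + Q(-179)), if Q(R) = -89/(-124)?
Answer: √863815/62 ≈ 14.991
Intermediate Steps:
Q(R) = 89/124 (Q(R) = -89*(-1/124) = 89/124)
E(F) = 224 (E(F) = 7*(-61 + 93) = 7*32 = 224)
√(E(1/(-130 - 9)) + Q(-179)) = √(224 + 89/124) = √(27865/124) = √863815/62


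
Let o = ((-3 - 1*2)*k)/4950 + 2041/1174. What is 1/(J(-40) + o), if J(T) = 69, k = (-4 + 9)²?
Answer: 58113/4109359 ≈ 0.014142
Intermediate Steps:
k = 25 (k = 5² = 25)
o = 99562/58113 (o = ((-3 - 1*2)*25)/4950 + 2041/1174 = ((-3 - 2)*25)*(1/4950) + 2041*(1/1174) = -5*25*(1/4950) + 2041/1174 = -125*1/4950 + 2041/1174 = -5/198 + 2041/1174 = 99562/58113 ≈ 1.7132)
1/(J(-40) + o) = 1/(69 + 99562/58113) = 1/(4109359/58113) = 58113/4109359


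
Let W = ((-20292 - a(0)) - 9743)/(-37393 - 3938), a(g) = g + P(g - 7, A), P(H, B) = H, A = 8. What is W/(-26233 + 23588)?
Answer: -30028/109320495 ≈ -0.00027468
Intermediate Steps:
a(g) = -7 + 2*g (a(g) = g + (g - 7) = g + (-7 + g) = -7 + 2*g)
W = 30028/41331 (W = ((-20292 - (-7 + 2*0)) - 9743)/(-37393 - 3938) = ((-20292 - (-7 + 0)) - 9743)/(-41331) = ((-20292 - 1*(-7)) - 9743)*(-1/41331) = ((-20292 + 7) - 9743)*(-1/41331) = (-20285 - 9743)*(-1/41331) = -30028*(-1/41331) = 30028/41331 ≈ 0.72652)
W/(-26233 + 23588) = 30028/(41331*(-26233 + 23588)) = (30028/41331)/(-2645) = (30028/41331)*(-1/2645) = -30028/109320495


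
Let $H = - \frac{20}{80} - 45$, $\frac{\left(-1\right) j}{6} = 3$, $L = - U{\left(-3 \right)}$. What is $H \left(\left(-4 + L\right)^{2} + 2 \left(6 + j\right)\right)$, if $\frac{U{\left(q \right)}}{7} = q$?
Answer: $- \frac{47965}{4} \approx -11991.0$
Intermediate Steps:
$U{\left(q \right)} = 7 q$
$L = 21$ ($L = - 7 \left(-3\right) = \left(-1\right) \left(-21\right) = 21$)
$j = -18$ ($j = \left(-6\right) 3 = -18$)
$H = - \frac{181}{4}$ ($H = \left(-20\right) \frac{1}{80} - 45 = - \frac{1}{4} - 45 = - \frac{181}{4} \approx -45.25$)
$H \left(\left(-4 + L\right)^{2} + 2 \left(6 + j\right)\right) = - \frac{181 \left(\left(-4 + 21\right)^{2} + 2 \left(6 - 18\right)\right)}{4} = - \frac{181 \left(17^{2} + 2 \left(-12\right)\right)}{4} = - \frac{181 \left(289 - 24\right)}{4} = \left(- \frac{181}{4}\right) 265 = - \frac{47965}{4}$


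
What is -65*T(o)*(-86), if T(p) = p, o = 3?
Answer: 16770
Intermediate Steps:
-65*T(o)*(-86) = -65*3*(-86) = -195*(-86) = 16770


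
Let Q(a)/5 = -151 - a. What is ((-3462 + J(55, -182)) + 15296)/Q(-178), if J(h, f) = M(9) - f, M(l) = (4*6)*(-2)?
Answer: 11968/135 ≈ 88.652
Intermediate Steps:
M(l) = -48 (M(l) = 24*(-2) = -48)
J(h, f) = -48 - f
Q(a) = -755 - 5*a (Q(a) = 5*(-151 - a) = -755 - 5*a)
((-3462 + J(55, -182)) + 15296)/Q(-178) = ((-3462 + (-48 - 1*(-182))) + 15296)/(-755 - 5*(-178)) = ((-3462 + (-48 + 182)) + 15296)/(-755 + 890) = ((-3462 + 134) + 15296)/135 = (-3328 + 15296)*(1/135) = 11968*(1/135) = 11968/135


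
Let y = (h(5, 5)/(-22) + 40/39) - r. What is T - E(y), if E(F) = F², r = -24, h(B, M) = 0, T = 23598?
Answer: 34939982/1521 ≈ 22972.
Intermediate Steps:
y = 976/39 (y = (0/(-22) + 40/39) - 1*(-24) = (0*(-1/22) + 40*(1/39)) + 24 = (0 + 40/39) + 24 = 40/39 + 24 = 976/39 ≈ 25.026)
T - E(y) = 23598 - (976/39)² = 23598 - 1*952576/1521 = 23598 - 952576/1521 = 34939982/1521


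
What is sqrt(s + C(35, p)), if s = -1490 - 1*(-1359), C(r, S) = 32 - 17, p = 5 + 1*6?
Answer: 2*I*sqrt(29) ≈ 10.77*I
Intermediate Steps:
p = 11 (p = 5 + 6 = 11)
C(r, S) = 15
s = -131 (s = -1490 + 1359 = -131)
sqrt(s + C(35, p)) = sqrt(-131 + 15) = sqrt(-116) = 2*I*sqrt(29)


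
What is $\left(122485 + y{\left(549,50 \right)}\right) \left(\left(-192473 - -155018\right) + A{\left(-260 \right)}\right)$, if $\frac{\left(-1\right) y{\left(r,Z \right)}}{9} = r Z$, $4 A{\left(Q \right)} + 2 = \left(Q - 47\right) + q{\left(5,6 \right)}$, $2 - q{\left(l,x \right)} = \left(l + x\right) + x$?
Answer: $4675671840$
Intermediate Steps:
$q{\left(l,x \right)} = 2 - l - 2 x$ ($q{\left(l,x \right)} = 2 - \left(\left(l + x\right) + x\right) = 2 - \left(l + 2 x\right) = 2 - l - 2 x$)
$A{\left(Q \right)} = -16 + \frac{Q}{4}$ ($A{\left(Q \right)} = - \frac{1}{2} + \frac{\left(Q - 47\right) - 15}{4} = - \frac{1}{2} + \frac{\left(-47 + Q\right) - 15}{4} = - \frac{1}{2} + \frac{-62 + Q}{4} = - \frac{1}{2} + \left(- \frac{31}{2} + \frac{Q}{4}\right) = -16 + \frac{Q}{4}$)
$y{\left(r,Z \right)} = - 9 Z r$ ($y{\left(r,Z \right)} = - 9 r Z = - 9 Z r$)
$\left(122485 + y{\left(549,50 \right)}\right) \left(\left(-192473 - -155018\right) + A{\left(-260 \right)}\right) = \left(122485 - 450 \cdot 549\right) \left(\left(-192473 - -155018\right) + \left(-16 + \frac{1}{4} \left(-260\right)\right)\right) = \left(122485 - 247050\right) \left(\left(-192473 + 155018\right) - 81\right) = - 124565 \left(-37455 - 81\right) = \left(-124565\right) \left(-37536\right) = 4675671840$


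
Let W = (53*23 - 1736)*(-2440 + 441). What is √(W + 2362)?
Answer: √1035845 ≈ 1017.8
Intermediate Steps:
W = 1033483 (W = (1219 - 1736)*(-1999) = -517*(-1999) = 1033483)
√(W + 2362) = √(1033483 + 2362) = √1035845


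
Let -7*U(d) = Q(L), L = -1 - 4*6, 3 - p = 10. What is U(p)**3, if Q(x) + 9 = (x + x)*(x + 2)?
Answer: -4330747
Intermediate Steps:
p = -7 (p = 3 - 1*10 = 3 - 10 = -7)
L = -25 (L = -1 - 24 = -25)
Q(x) = -9 + 2*x*(2 + x) (Q(x) = -9 + (x + x)*(x + 2) = -9 + (2*x)*(2 + x) = -9 + 2*x*(2 + x))
U(d) = -163 (U(d) = -(-9 + 2*(-25)**2 + 4*(-25))/7 = -(-9 + 2*625 - 100)/7 = -(-9 + 1250 - 100)/7 = -1/7*1141 = -163)
U(p)**3 = (-163)**3 = -4330747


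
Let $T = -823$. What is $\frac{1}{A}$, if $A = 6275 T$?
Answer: $- \frac{1}{5164325} \approx -1.9364 \cdot 10^{-7}$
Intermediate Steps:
$A = -5164325$ ($A = 6275 \left(-823\right) = -5164325$)
$\frac{1}{A} = \frac{1}{-5164325} = - \frac{1}{5164325}$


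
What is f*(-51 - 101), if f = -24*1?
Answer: 3648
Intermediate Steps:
f = -24
f*(-51 - 101) = -24*(-51 - 101) = -24*(-152) = 3648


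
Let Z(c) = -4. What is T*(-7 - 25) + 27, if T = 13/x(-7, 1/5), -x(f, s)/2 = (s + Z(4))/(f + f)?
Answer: 15073/19 ≈ 793.32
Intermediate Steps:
x(f, s) = -(-4 + s)/f (x(f, s) = -2*(s - 4)/(f + f) = -2*(-4 + s)/(2*f) = -2*(-4 + s)*1/(2*f) = -(-4 + s)/f)
T = -455/19 (T = 13/(((4 - 1/5)/(-7))) = 13/((-(4 - 1*⅕)/7)) = 13/((-(4 - ⅕)/7)) = 13/((-⅐*19/5)) = 13/(-19/35) = 13*(-35/19) = -455/19 ≈ -23.947)
T*(-7 - 25) + 27 = -455*(-7 - 25)/19 + 27 = -455/19*(-32) + 27 = 14560/19 + 27 = 15073/19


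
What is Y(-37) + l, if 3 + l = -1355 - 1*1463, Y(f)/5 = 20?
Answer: -2721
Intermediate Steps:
Y(f) = 100 (Y(f) = 5*20 = 100)
l = -2821 (l = -3 + (-1355 - 1*1463) = -3 + (-1355 - 1463) = -3 - 2818 = -2821)
Y(-37) + l = 100 - 2821 = -2721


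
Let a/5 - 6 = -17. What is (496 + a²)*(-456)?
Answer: -1605576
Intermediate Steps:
a = -55 (a = 30 + 5*(-17) = 30 - 85 = -55)
(496 + a²)*(-456) = (496 + (-55)²)*(-456) = (496 + 3025)*(-456) = 3521*(-456) = -1605576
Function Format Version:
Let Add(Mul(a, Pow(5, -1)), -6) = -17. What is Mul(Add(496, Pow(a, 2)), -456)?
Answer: -1605576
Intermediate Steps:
a = -55 (a = Add(30, Mul(5, -17)) = Add(30, -85) = -55)
Mul(Add(496, Pow(a, 2)), -456) = Mul(Add(496, Pow(-55, 2)), -456) = Mul(Add(496, 3025), -456) = Mul(3521, -456) = -1605576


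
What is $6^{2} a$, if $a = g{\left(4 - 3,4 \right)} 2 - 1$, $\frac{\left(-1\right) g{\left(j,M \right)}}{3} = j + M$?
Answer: $-1116$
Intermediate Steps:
$g{\left(j,M \right)} = - 3 M - 3 j$ ($g{\left(j,M \right)} = - 3 \left(j + M\right) = - 3 \left(M + j\right) = - 3 M - 3 j$)
$a = -31$ ($a = \left(\left(-3\right) 4 - 3 \left(4 - 3\right)\right) 2 - 1 = \left(-12 - 3 \left(4 - 3\right)\right) 2 - 1 = \left(-12 - 3\right) 2 - 1 = \left(-15\right) 2 - 1 = -30 - 1 = -31$)
$6^{2} a = 6^{2} \left(-31\right) = 36 \left(-31\right) = -1116$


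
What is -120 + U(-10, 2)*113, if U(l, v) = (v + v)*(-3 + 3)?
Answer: -120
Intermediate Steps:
U(l, v) = 0 (U(l, v) = (2*v)*0 = 0)
-120 + U(-10, 2)*113 = -120 + 0*113 = -120 + 0 = -120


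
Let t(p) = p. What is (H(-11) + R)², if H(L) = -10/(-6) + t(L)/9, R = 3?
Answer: 961/81 ≈ 11.864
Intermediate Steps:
H(L) = 5/3 + L/9 (H(L) = -10/(-6) + L/9 = -10*(-⅙) + L*(⅑) = 5/3 + L/9)
(H(-11) + R)² = ((5/3 + (⅑)*(-11)) + 3)² = ((5/3 - 11/9) + 3)² = (4/9 + 3)² = (31/9)² = 961/81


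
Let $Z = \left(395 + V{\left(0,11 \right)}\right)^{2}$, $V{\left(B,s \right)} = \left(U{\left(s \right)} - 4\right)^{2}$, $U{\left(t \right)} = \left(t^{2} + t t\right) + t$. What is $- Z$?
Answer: $-3893260816$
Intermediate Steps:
$U{\left(t \right)} = t + 2 t^{2}$ ($U{\left(t \right)} = \left(t^{2} + t^{2}\right) + t = 2 t^{2} + t = t + 2 t^{2}$)
$V{\left(B,s \right)} = \left(-4 + s \left(1 + 2 s\right)\right)^{2}$ ($V{\left(B,s \right)} = \left(s \left(1 + 2 s\right) - 4\right)^{2} = \left(-4 + s \left(1 + 2 s\right)\right)^{2}$)
$Z = 3893260816$ ($Z = \left(395 + \left(-4 + 11 \left(1 + 2 \cdot 11\right)\right)^{2}\right)^{2} = \left(395 + \left(-4 + 11 \left(1 + 22\right)\right)^{2}\right)^{2} = \left(395 + \left(-4 + 11 \cdot 23\right)^{2}\right)^{2} = \left(395 + \left(-4 + 253\right)^{2}\right)^{2} = \left(395 + 249^{2}\right)^{2} = \left(395 + 62001\right)^{2} = 62396^{2} = 3893260816$)
$- Z = \left(-1\right) 3893260816 = -3893260816$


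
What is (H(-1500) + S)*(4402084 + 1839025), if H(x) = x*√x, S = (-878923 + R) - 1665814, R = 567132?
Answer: -12342448363945 - 93616635000*I*√15 ≈ -1.2342e+13 - 3.6258e+11*I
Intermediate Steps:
S = -1977605 (S = (-878923 + 567132) - 1665814 = -311791 - 1665814 = -1977605)
H(x) = x^(3/2)
(H(-1500) + S)*(4402084 + 1839025) = ((-1500)^(3/2) - 1977605)*(4402084 + 1839025) = (-15000*I*√15 - 1977605)*6241109 = (-1977605 - 15000*I*√15)*6241109 = -12342448363945 - 93616635000*I*√15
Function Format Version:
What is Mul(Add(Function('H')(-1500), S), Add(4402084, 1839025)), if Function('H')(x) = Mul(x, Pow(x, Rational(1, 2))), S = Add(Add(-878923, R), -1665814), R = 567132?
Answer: Add(-12342448363945, Mul(-93616635000, I, Pow(15, Rational(1, 2)))) ≈ Add(-1.2342e+13, Mul(-3.6258e+11, I))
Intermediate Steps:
S = -1977605 (S = Add(Add(-878923, 567132), -1665814) = Add(-311791, -1665814) = -1977605)
Function('H')(x) = Pow(x, Rational(3, 2))
Mul(Add(Function('H')(-1500), S), Add(4402084, 1839025)) = Mul(Add(Pow(-1500, Rational(3, 2)), -1977605), Add(4402084, 1839025)) = Mul(Add(Mul(-15000, I, Pow(15, Rational(1, 2))), -1977605), 6241109) = Mul(Add(-1977605, Mul(-15000, I, Pow(15, Rational(1, 2)))), 6241109) = Add(-12342448363945, Mul(-93616635000, I, Pow(15, Rational(1, 2))))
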